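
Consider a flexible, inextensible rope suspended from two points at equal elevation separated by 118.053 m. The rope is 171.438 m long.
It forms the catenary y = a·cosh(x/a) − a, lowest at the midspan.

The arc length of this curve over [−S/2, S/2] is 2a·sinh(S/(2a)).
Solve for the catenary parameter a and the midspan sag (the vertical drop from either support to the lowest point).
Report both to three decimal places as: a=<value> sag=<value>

seed: a₀ = √(S³/(24(L−S))) = √(118.053³/(24·53.385)) = 35.834413
iter 1: u=1.647202  f(a)=+7.728e+00  f'(a)=-3.870e+00  a ← 35.834413 − (+7.728e+00/-3.870e+00) = 37.831213
iter 2: u=1.560259  f(a)=+6.930e-01  f'(a)=-3.205e+00  a ← 37.831213 − (+6.930e-01/-3.205e+00) = 38.047461
iter 3: u=1.551391  f(a)=+6.785e-03  f'(a)=-3.142e+00  a ← 38.047461 − (+6.785e-03/-3.142e+00) = 38.049621
iter 4: u=1.551303  f(a)=+6.645e-07  f'(a)=-3.142e+00  a ← 38.049621 − (+6.645e-07/-3.142e+00) = 38.049621
iter 5: u=1.551303  f(a)=-2.842e-14  f'(a)=-3.142e+00  a ← 38.049621 − (-2.842e-14/-3.142e+00) = 38.049621
converged: |Δa| < 1e-12 after 5 iterations
sag = a·(cosh(S/(2a)) − 1) = 38.049621·(cosh(1.551303) − 1) = 55.734816
T_max/T_min = cosh(S/(2a)) = 2.464793

a=38.050 sag=55.735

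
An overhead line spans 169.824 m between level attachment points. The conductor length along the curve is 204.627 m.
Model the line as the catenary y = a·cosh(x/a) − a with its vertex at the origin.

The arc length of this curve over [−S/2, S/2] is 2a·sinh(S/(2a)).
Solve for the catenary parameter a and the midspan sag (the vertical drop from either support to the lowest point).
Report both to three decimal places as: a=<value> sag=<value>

a=78.825 sag=50.332

seed: a₀ = √(S³/(24(L−S))) = √(169.824³/(24·34.803)) = 76.574582
iter 1: u=1.108880  f(a)=+2.203e+00  f'(a)=-1.026e+00  a ← 76.574582 − (+2.203e+00/-1.026e+00) = 78.722624
iter 2: u=1.078623  f(a)=+9.612e-02  f'(a)=-9.381e-01  a ← 78.722624 − (+9.612e-02/-9.381e-01) = 78.825088
iter 3: u=1.077220  f(a)=+2.014e-04  f'(a)=-9.341e-01  a ← 78.825088 − (+2.014e-04/-9.341e-01) = 78.825304
iter 4: u=1.077218  f(a)=+8.880e-10  f'(a)=-9.341e-01  a ← 78.825304 − (+8.880e-10/-9.341e-01) = 78.825304
iter 5: u=1.077218  f(a)=-2.842e-14  f'(a)=-9.341e-01  a ← 78.825304 − (-2.842e-14/-9.341e-01) = 78.825304
converged: |Δa| < 1e-12 after 5 iterations
sag = a·(cosh(S/(2a)) − 1) = 78.825304·(cosh(1.077218) − 1) = 50.331503
T_max/T_min = cosh(S/(2a)) = 1.638520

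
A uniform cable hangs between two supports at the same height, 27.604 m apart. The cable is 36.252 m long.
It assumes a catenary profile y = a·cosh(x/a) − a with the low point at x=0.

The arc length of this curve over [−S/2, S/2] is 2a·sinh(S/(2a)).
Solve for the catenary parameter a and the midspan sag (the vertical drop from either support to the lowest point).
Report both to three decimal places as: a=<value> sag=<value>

seed: a₀ = √(S³/(24(L−S))) = √(27.604³/(24·8.648)) = 10.066872
iter 1: u=1.371032  f(a)=+8.501e-01  f'(a)=-2.064e+00  a ← 10.066872 − (+8.501e-01/-2.064e+00) = 10.478856
iter 2: u=1.317128  f(a)=+5.497e-02  f'(a)=-1.805e+00  a ← 10.478856 − (+5.497e-02/-1.805e+00) = 10.509321
iter 3: u=1.313310  f(a)=+2.650e-04  f'(a)=-1.787e+00  a ← 10.509321 − (+2.650e-04/-1.787e+00) = 10.509469
iter 4: u=1.313292  f(a)=+6.225e-09  f'(a)=-1.787e+00  a ← 10.509469 − (+6.225e-09/-1.787e+00) = 10.509469
iter 5: u=1.313292  f(a)=-7.105e-15  f'(a)=-1.787e+00  a ← 10.509469 − (-7.105e-15/-1.787e+00) = 10.509469
converged: |Δa| < 1e-12 after 5 iterations
sag = a·(cosh(S/(2a)) − 1) = 10.509469·(cosh(1.313292) − 1) = 10.442877
T_max/T_min = cosh(S/(2a)) = 1.993664

a=10.509 sag=10.443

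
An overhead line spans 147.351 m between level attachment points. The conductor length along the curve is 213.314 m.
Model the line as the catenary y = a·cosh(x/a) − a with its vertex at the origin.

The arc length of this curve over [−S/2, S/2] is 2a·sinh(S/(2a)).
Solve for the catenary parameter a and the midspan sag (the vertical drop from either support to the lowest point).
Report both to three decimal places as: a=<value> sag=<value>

seed: a₀ = √(S³/(24(L−S))) = √(147.351³/(24·65.963)) = 44.954566
iter 1: u=1.638888  f(a)=+9.447e+00  f'(a)=-3.802e+00  a ← 44.954566 − (+9.447e+00/-3.802e+00) = 47.439029
iter 2: u=1.553057  f(a)=+8.397e-01  f'(a)=-3.154e+00  a ← 47.439029 − (+8.397e-01/-3.154e+00) = 47.705268
iter 3: u=1.544389  f(a)=+8.064e-03  f'(a)=-3.094e+00  a ← 47.705268 − (+8.064e-03/-3.094e+00) = 47.707875
iter 4: u=1.544305  f(a)=+7.595e-07  f'(a)=-3.093e+00  a ← 47.707875 − (+7.595e-07/-3.093e+00) = 47.707875
iter 5: u=1.544305  f(a)=+0.000e+00  f'(a)=-3.093e+00  a ← 47.707875 − (+0.000e+00/-3.093e+00) = 47.707875
converged: |Δa| < 1e-12 after 5 iterations
sag = a·(cosh(S/(2a)) − 1) = 47.707875·(cosh(1.544305) − 1) = 69.132858
T_max/T_min = cosh(S/(2a)) = 2.449087

a=47.708 sag=69.133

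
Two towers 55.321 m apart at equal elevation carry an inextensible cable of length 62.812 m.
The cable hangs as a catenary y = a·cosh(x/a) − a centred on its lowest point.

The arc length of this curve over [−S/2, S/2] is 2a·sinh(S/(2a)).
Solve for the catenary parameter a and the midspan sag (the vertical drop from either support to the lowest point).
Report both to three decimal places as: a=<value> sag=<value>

seed: a₀ = √(S³/(24(L−S))) = √(55.321³/(24·7.491)) = 30.687359
iter 1: u=0.901365  f(a)=+3.103e-01  f'(a)=-5.290e-01  a ← 30.687359 − (+3.103e-01/-5.290e-01) = 31.273808
iter 2: u=0.884462  f(a)=+9.117e-03  f'(a)=-4.984e-01  a ← 31.273808 − (+9.117e-03/-4.984e-01) = 31.292102
iter 3: u=0.883945  f(a)=+8.401e-06  f'(a)=-4.974e-01  a ← 31.292102 − (+8.401e-06/-4.974e-01) = 31.292119
iter 4: u=0.883945  f(a)=+7.127e-12  f'(a)=-4.974e-01  a ← 31.292119 − (+7.127e-12/-4.974e-01) = 31.292119
converged: |Δa| < 1e-12 after 4 iterations
sag = a·(cosh(S/(2a)) − 1) = 31.292119·(cosh(0.883945) − 1) = 13.042219
T_max/T_min = cosh(S/(2a)) = 1.416789

a=31.292 sag=13.042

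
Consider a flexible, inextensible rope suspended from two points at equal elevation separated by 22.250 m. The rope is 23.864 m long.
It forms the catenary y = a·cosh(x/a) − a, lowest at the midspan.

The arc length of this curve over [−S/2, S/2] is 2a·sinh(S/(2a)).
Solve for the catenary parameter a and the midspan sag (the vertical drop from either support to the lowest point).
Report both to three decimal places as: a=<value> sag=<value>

seed: a₀ = √(S³/(24(L−S))) = √(22.250³/(24·1.614)) = 16.863109
iter 1: u=0.659724  f(a)=+3.549e-02  f'(a)=-1.999e-01  a ← 16.863109 − (+3.549e-02/-1.999e-01) = 17.040659
iter 2: u=0.652850  f(a)=+5.683e-04  f'(a)=-1.935e-01  a ← 17.040659 − (+5.683e-04/-1.935e-01) = 17.043595
iter 3: u=0.652738  f(a)=+1.510e-07  f'(a)=-1.934e-01  a ← 17.043595 − (+1.510e-07/-1.934e-01) = 17.043596
iter 4: u=0.652738  f(a)=+1.066e-14  f'(a)=-1.934e-01  a ← 17.043596 − (+1.066e-14/-1.934e-01) = 17.043596
converged: |Δa| < 1e-12 after 4 iterations
sag = a·(cosh(S/(2a)) − 1) = 17.043596·(cosh(0.652738) − 1) = 3.761615
T_max/T_min = cosh(S/(2a)) = 1.220705

a=17.044 sag=3.762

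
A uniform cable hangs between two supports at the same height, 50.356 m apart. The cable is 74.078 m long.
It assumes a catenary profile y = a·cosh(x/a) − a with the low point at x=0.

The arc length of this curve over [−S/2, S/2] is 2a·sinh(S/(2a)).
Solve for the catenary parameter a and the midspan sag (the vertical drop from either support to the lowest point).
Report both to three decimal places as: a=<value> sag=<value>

seed: a₀ = √(S³/(24(L−S))) = √(50.356³/(24·23.722)) = 14.975991
iter 1: u=1.681224  f(a)=+3.587e+00  f'(a)=-4.159e+00  a ← 14.975991 − (+3.587e+00/-4.159e+00) = 15.838572
iter 2: u=1.589664  f(a)=+3.333e-01  f'(a)=-3.419e+00  a ← 15.838572 − (+3.333e-01/-3.419e+00) = 15.936053
iter 3: u=1.579940  f(a)=+3.527e-03  f'(a)=-3.347e+00  a ← 15.936053 − (+3.527e-03/-3.347e+00) = 15.937106
iter 4: u=1.579835  f(a)=+4.043e-07  f'(a)=-3.346e+00  a ← 15.937106 − (+4.043e-07/-3.346e+00) = 15.937107
iter 5: u=1.579835  f(a)=+0.000e+00  f'(a)=-3.346e+00  a ← 15.937107 − (+0.000e+00/-3.346e+00) = 15.937107
converged: |Δa| < 1e-12 after 5 iterations
sag = a·(cosh(S/(2a)) − 1) = 15.937107·(cosh(1.579835) − 1) = 24.385082
T_max/T_min = cosh(S/(2a)) = 2.530082

a=15.937 sag=24.385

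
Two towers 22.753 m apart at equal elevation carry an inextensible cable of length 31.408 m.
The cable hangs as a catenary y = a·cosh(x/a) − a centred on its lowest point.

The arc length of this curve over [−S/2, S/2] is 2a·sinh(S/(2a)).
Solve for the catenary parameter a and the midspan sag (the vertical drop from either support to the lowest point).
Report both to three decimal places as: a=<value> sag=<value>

seed: a₀ = √(S³/(24(L−S))) = √(22.753³/(24·8.655)) = 7.530414
iter 1: u=1.510740  f(a)=+1.043e+00  f'(a)=-2.868e+00  a ← 7.530414 − (+1.043e+00/-2.868e+00) = 7.894122
iter 2: u=1.441136  f(a)=+8.033e-02  f'(a)=-2.442e+00  a ← 7.894122 − (+8.033e-02/-2.442e+00) = 7.927021
iter 3: u=1.435154  f(a)=+5.643e-04  f'(a)=-2.408e+00  a ← 7.927021 − (+5.643e-04/-2.408e+00) = 7.927256
iter 4: u=1.435112  f(a)=+2.828e-08  f'(a)=-2.407e+00  a ← 7.927256 − (+2.828e-08/-2.407e+00) = 7.927256
iter 5: u=1.435112  f(a)=+3.553e-15  f'(a)=-2.407e+00  a ← 7.927256 − (+3.553e-15/-2.407e+00) = 7.927256
converged: |Δa| < 1e-12 after 5 iterations
sag = a·(cosh(S/(2a)) − 1) = 7.927256·(cosh(1.435112) − 1) = 9.664134
T_max/T_min = cosh(S/(2a)) = 2.219102

a=7.927 sag=9.664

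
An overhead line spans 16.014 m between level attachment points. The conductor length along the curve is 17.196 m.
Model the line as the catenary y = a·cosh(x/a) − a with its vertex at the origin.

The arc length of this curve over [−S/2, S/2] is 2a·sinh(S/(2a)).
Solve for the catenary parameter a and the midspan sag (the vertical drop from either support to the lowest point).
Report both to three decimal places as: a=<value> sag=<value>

seed: a₀ = √(S³/(24(L−S))) = √(16.014³/(24·1.182)) = 12.031932
iter 1: u=0.665479  f(a)=+2.645e-02  f'(a)=-2.053e-01  a ← 12.031932 − (+2.645e-02/-2.053e-01) = 12.160761
iter 2: u=0.658429  f(a)=+4.308e-04  f'(a)=-1.987e-01  a ← 12.160761 − (+4.308e-04/-1.987e-01) = 12.162930
iter 3: u=0.658312  f(a)=+1.185e-07  f'(a)=-1.986e-01  a ← 12.162930 − (+1.185e-07/-1.986e-01) = 12.162931
iter 4: u=0.658312  f(a)=+7.105e-15  f'(a)=-1.986e-01  a ← 12.162931 − (+7.105e-15/-1.986e-01) = 12.162931
converged: |Δa| < 1e-12 after 4 iterations
sag = a·(cosh(S/(2a)) − 1) = 12.162931·(cosh(0.658312) − 1) = 2.732118
T_max/T_min = cosh(S/(2a)) = 1.224627

a=12.163 sag=2.732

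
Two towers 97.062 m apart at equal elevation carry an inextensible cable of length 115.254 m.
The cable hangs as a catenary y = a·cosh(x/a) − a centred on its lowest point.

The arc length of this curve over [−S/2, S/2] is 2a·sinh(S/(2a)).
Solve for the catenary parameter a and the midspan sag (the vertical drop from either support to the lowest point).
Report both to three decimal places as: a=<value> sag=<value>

seed: a₀ = √(S³/(24(L−S))) = √(97.062³/(24·18.192)) = 45.764425
iter 1: u=1.060453  f(a)=+1.051e+00  f'(a)=-8.881e-01  a ← 45.764425 − (+1.051e+00/-8.881e-01) = 46.947535
iter 2: u=1.033728  f(a)=+4.212e-02  f'(a)=-8.182e-01  a ← 46.947535 − (+4.212e-02/-8.182e-01) = 46.999020
iter 3: u=1.032596  f(a)=+7.397e-05  f'(a)=-8.153e-01  a ← 46.999020 − (+7.397e-05/-8.153e-01) = 46.999111
iter 4: u=1.032594  f(a)=+2.290e-10  f'(a)=-8.153e-01  a ← 46.999111 − (+2.290e-10/-8.153e-01) = 46.999111
iter 5: u=1.032594  f(a)=+1.421e-14  f'(a)=-8.153e-01  a ← 46.999111 − (+1.421e-14/-8.153e-01) = 46.999111
converged: |Δa| < 1e-12 after 5 iterations
sag = a·(cosh(S/(2a)) − 1) = 46.999111·(cosh(1.032594) − 1) = 27.363431
T_max/T_min = cosh(S/(2a)) = 1.582212

a=46.999 sag=27.363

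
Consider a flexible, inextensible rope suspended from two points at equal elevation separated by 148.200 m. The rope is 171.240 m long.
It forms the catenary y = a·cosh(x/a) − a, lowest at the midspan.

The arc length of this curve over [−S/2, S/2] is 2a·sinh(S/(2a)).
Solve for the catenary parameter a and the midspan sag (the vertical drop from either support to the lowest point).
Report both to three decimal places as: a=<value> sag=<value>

seed: a₀ = √(S³/(24(L−S))) = √(148.200³/(24·23.040)) = 76.722977
iter 1: u=0.965812  f(a)=+1.099e+00  f'(a)=-6.585e-01  a ← 76.722977 − (+1.099e+00/-6.585e-01) = 78.391487
iter 2: u=0.945256  f(a)=+3.686e-02  f'(a)=-6.150e-01  a ← 78.391487 − (+3.686e-02/-6.150e-01) = 78.451430
iter 3: u=0.944533  f(a)=+4.469e-05  f'(a)=-6.135e-01  a ← 78.451430 − (+4.469e-05/-6.135e-01) = 78.451503
iter 4: u=0.944533  f(a)=+6.588e-11  f'(a)=-6.135e-01  a ← 78.451503 − (+6.588e-11/-6.135e-01) = 78.451503
iter 5: u=0.944533  f(a)=+0.000e+00  f'(a)=-6.135e-01  a ← 78.451503 − (+0.000e+00/-6.135e-01) = 78.451503
converged: |Δa| < 1e-12 after 5 iterations
sag = a·(cosh(S/(2a)) − 1) = 78.451503·(cosh(0.944533) − 1) = 37.675250
T_max/T_min = cosh(S/(2a)) = 1.480236

a=78.452 sag=37.675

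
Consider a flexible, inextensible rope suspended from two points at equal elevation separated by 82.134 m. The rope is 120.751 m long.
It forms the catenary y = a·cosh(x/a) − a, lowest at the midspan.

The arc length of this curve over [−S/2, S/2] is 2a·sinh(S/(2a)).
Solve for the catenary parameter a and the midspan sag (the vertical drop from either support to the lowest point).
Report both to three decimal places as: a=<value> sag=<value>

a=26.017 sag=39.726

seed: a₀ = √(S³/(24(L−S))) = √(82.134³/(24·38.617)) = 24.450603
iter 1: u=1.679590  f(a)=+5.828e+00  f'(a)=-4.144e+00  a ← 24.450603 − (+5.828e+00/-4.144e+00) = 25.856694
iter 2: u=1.588254  f(a)=+5.405e-01  f'(a)=-3.408e+00  a ← 25.856694 − (+5.405e-01/-3.408e+00) = 26.015275
iter 3: u=1.578573  f(a)=+5.699e-03  f'(a)=-3.337e+00  a ← 26.015275 − (+5.699e-03/-3.337e+00) = 26.016983
iter 4: u=1.578469  f(a)=+6.485e-07  f'(a)=-3.336e+00  a ← 26.016983 − (+6.485e-07/-3.336e+00) = 26.016983
iter 5: u=1.578469  f(a)=+1.421e-14  f'(a)=-3.336e+00  a ← 26.016983 − (+1.421e-14/-3.336e+00) = 26.016983
converged: |Δa| < 1e-12 after 5 iterations
sag = a·(cosh(S/(2a)) − 1) = 26.016983·(cosh(1.578469) − 1) = 39.725578
T_max/T_min = cosh(S/(2a)) = 2.526909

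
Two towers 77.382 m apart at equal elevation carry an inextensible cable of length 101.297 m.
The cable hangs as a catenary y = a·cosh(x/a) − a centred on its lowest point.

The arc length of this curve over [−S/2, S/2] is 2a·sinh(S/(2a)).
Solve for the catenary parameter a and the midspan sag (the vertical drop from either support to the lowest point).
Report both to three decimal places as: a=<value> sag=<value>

seed: a₀ = √(S³/(24(L−S))) = √(77.382³/(24·23.915)) = 28.413132
iter 1: u=1.361729  f(a)=+2.318e+00  f'(a)=-2.017e+00  a ← 28.413132 − (+2.318e+00/-2.017e+00) = 29.562281
iter 2: u=1.308796  f(a)=+1.480e-01  f'(a)=-1.767e+00  a ← 29.562281 − (+1.480e-01/-1.767e+00) = 29.646065
iter 3: u=1.305097  f(a)=+6.949e-04  f'(a)=-1.750e+00  a ← 29.646065 − (+6.949e-04/-1.750e+00) = 29.646462
iter 4: u=1.305080  f(a)=+1.547e-08  f'(a)=-1.750e+00  a ← 29.646462 − (+1.547e-08/-1.750e+00) = 29.646462
iter 5: u=1.305080  f(a)=+2.842e-14  f'(a)=-1.750e+00  a ← 29.646462 − (+2.842e-14/-1.750e+00) = 29.646462
converged: |Δa| < 1e-12 after 5 iterations
sag = a·(cosh(S/(2a)) − 1) = 29.646462·(cosh(1.305080) − 1) = 29.040702
T_max/T_min = cosh(S/(2a)) = 1.979567

a=29.646 sag=29.041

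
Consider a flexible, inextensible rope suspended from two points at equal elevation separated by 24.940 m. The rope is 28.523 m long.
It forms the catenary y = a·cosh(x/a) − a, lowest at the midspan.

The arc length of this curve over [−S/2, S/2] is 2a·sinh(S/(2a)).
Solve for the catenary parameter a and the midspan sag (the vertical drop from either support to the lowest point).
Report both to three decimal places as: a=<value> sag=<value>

seed: a₀ = √(S³/(24(L−S))) = √(24.940³/(24·3.583)) = 13.431226
iter 1: u=0.928434  f(a)=+1.576e-01  f'(a)=-5.810e-01  a ← 13.431226 − (+1.576e-01/-5.810e-01) = 13.702557
iter 2: u=0.910049  f(a)=+4.903e-03  f'(a)=-5.453e-01  a ← 13.702557 − (+4.903e-03/-5.453e-01) = 13.711548
iter 3: u=0.909452  f(a)=+5.082e-06  f'(a)=-5.442e-01  a ← 13.711548 − (+5.082e-06/-5.442e-01) = 13.711558
iter 4: u=0.909452  f(a)=+5.471e-12  f'(a)=-5.442e-01  a ← 13.711558 − (+5.471e-12/-5.442e-01) = 13.711558
converged: |Δa| < 1e-12 after 4 iterations
sag = a·(cosh(S/(2a)) − 1) = 13.711558·(cosh(0.909452) − 1) = 6.072203
T_max/T_min = cosh(S/(2a)) = 1.442853

a=13.712 sag=6.072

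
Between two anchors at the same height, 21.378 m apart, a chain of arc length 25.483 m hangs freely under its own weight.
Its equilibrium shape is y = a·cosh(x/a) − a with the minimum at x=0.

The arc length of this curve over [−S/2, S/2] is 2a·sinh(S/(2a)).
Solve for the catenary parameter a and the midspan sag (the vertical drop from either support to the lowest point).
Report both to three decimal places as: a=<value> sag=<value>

seed: a₀ = √(S³/(24(L−S))) = √(21.378³/(24·4.105)) = 9.958373
iter 1: u=1.073368  f(a)=+2.431e-01  f'(a)=-9.234e-01  a ← 9.958373 − (+2.431e-01/-9.234e-01) = 10.221598
iter 2: u=1.045727  f(a)=+9.971e-03  f'(a)=-8.491e-01  a ← 10.221598 − (+9.971e-03/-8.491e-01) = 10.233341
iter 3: u=1.044527  f(a)=+1.837e-05  f'(a)=-8.459e-01  a ← 10.233341 − (+1.837e-05/-8.459e-01) = 10.233363
iter 4: u=1.044525  f(a)=+6.258e-11  f'(a)=-8.459e-01  a ← 10.233363 − (+6.258e-11/-8.459e-01) = 10.233363
iter 5: u=1.044525  f(a)=+0.000e+00  f'(a)=-8.459e-01  a ← 10.233363 − (+0.000e+00/-8.459e-01) = 10.233363
converged: |Δa| < 1e-12 after 5 iterations
sag = a·(cosh(S/(2a)) − 1) = 10.233363·(cosh(1.044525) − 1) = 6.108838
T_max/T_min = cosh(S/(2a)) = 1.596953

a=10.233 sag=6.109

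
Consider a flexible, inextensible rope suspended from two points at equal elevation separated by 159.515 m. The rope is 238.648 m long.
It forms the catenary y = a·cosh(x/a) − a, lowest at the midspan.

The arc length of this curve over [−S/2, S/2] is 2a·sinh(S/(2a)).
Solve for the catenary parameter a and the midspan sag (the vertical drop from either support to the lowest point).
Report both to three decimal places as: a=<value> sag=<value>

a=49.340 sag=79.783

seed: a₀ = √(S³/(24(L−S))) = √(159.515³/(24·79.133)) = 46.229357
iter 1: u=1.725257  f(a)=+1.265e+01  f'(a)=-4.557e+00  a ← 46.229357 − (+1.265e+01/-4.557e+00) = 49.004666
iter 2: u=1.627549  f(a)=+1.228e+00  f'(a)=-3.711e+00  a ← 49.004666 − (+1.228e+00/-3.711e+00) = 49.335666
iter 3: u=1.616630  f(a)=+1.434e-02  f'(a)=-3.625e+00  a ← 49.335666 − (+1.434e-02/-3.625e+00) = 49.339622
iter 4: u=1.616500  f(a)=+2.005e-06  f'(a)=-3.624e+00  a ← 49.339622 − (+2.005e-06/-3.624e+00) = 49.339623
iter 5: u=1.616500  f(a)=+2.842e-14  f'(a)=-3.624e+00  a ← 49.339623 − (+2.842e-14/-3.624e+00) = 49.339623
converged: |Δa| < 1e-12 after 5 iterations
sag = a·(cosh(S/(2a)) − 1) = 49.339623·(cosh(1.616500) − 1) = 79.782859
T_max/T_min = cosh(S/(2a)) = 2.617014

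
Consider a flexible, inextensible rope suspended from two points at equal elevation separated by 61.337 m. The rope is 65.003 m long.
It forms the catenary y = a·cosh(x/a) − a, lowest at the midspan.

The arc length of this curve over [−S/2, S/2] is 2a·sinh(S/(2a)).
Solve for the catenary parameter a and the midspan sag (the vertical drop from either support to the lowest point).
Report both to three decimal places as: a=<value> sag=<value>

seed: a₀ = √(S³/(24(L−S))) = √(61.337³/(24·3.666)) = 51.213204
iter 1: u=0.598840  f(a)=+6.630e-02  f'(a)=-1.484e-01  a ← 51.213204 − (+6.630e-02/-1.484e-01) = 51.660051
iter 2: u=0.593660  f(a)=+8.777e-04  f'(a)=-1.445e-01  a ← 51.660051 − (+8.777e-04/-1.445e-01) = 51.666126
iter 3: u=0.593590  f(a)=+1.584e-07  f'(a)=-1.444e-01  a ← 51.666126 − (+1.584e-07/-1.444e-01) = 51.666127
iter 4: u=0.593590  f(a)=+2.842e-14  f'(a)=-1.444e-01  a ← 51.666127 − (+2.842e-14/-1.444e-01) = 51.666127
converged: |Δa| < 1e-12 after 4 iterations
sag = a·(cosh(S/(2a)) − 1) = 51.666127·(cosh(0.593590) − 1) = 9.372682
T_max/T_min = cosh(S/(2a)) = 1.181409

a=51.666 sag=9.373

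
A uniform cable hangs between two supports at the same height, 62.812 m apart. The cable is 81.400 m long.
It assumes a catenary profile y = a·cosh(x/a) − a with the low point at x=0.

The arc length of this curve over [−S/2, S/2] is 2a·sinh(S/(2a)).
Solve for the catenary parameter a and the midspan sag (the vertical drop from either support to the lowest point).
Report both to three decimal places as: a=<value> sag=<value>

a=24.551 sag=22.980

seed: a₀ = √(S³/(24(L−S))) = √(62.812³/(24·18.588)) = 23.569045
iter 1: u=1.332511  f(a)=+1.722e+00  f'(a)=-1.876e+00  a ← 23.569045 − (+1.722e+00/-1.876e+00) = 24.486941
iter 2: u=1.282561  f(a)=+1.057e-01  f'(a)=-1.652e+00  a ← 24.486941 − (+1.057e-01/-1.652e+00) = 24.550923
iter 3: u=1.279219  f(a)=+4.559e-04  f'(a)=-1.638e+00  a ← 24.550923 − (+4.559e-04/-1.638e+00) = 24.551201
iter 4: u=1.279204  f(a)=+8.562e-09  f'(a)=-1.638e+00  a ← 24.551201 − (+8.562e-09/-1.638e+00) = 24.551201
iter 5: u=1.279204  f(a)=-1.421e-14  f'(a)=-1.638e+00  a ← 24.551201 − (-1.421e-14/-1.638e+00) = 24.551201
converged: |Δa| < 1e-12 after 5 iterations
sag = a·(cosh(S/(2a)) − 1) = 24.551201·(cosh(1.279204) − 1) = 22.980383
T_max/T_min = cosh(S/(2a)) = 1.936019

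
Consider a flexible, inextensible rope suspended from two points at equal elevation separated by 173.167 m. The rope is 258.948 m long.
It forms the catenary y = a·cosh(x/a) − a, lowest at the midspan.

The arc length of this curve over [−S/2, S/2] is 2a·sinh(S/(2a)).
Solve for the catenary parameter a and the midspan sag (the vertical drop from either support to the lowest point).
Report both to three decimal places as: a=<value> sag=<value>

a=53.597 sag=86.532

seed: a₀ = √(S³/(24(L−S))) = √(173.167³/(24·85.781)) = 50.222292
iter 1: u=1.724005  f(a)=+1.369e+01  f'(a)=-4.545e+00  a ← 50.222292 − (+1.369e+01/-4.545e+00) = 53.233827
iter 2: u=1.626475  f(a)=+1.328e+00  f'(a)=-3.703e+00  a ← 53.233827 − (+1.328e+00/-3.703e+00) = 53.592459
iter 3: u=1.615591  f(a)=+1.546e-02  f'(a)=-3.617e+00  a ← 53.592459 − (+1.546e-02/-3.617e+00) = 53.596733
iter 4: u=1.615462  f(a)=+2.150e-06  f'(a)=-3.616e+00  a ← 53.596733 − (+2.150e-06/-3.616e+00) = 53.596734
iter 5: u=1.615462  f(a)=+0.000e+00  f'(a)=-3.616e+00  a ← 53.596734 − (+0.000e+00/-3.616e+00) = 53.596734
converged: |Δa| < 1e-12 after 5 iterations
sag = a·(cosh(S/(2a)) − 1) = 53.596734·(cosh(1.615462) − 1) = 86.532230
T_max/T_min = cosh(S/(2a)) = 2.614506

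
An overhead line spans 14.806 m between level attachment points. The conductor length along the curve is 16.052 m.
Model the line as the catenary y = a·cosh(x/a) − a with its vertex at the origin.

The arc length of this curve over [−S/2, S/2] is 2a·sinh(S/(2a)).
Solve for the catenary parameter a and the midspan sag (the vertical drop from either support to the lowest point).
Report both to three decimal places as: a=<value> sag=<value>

seed: a₀ = √(S³/(24(L−S))) = √(14.806³/(24·1.246)) = 10.418183
iter 1: u=0.710585  f(a)=+3.184e-02  f'(a)=-2.515e-01  a ← 10.418183 − (+3.184e-02/-2.515e-01) = 10.544778
iter 2: u=0.702054  f(a)=+5.896e-04  f'(a)=-2.423e-01  a ← 10.544778 − (+5.896e-04/-2.423e-01) = 10.547212
iter 3: u=0.701892  f(a)=+2.107e-07  f'(a)=-2.421e-01  a ← 10.547212 − (+2.107e-07/-2.421e-01) = 10.547213
iter 4: u=0.701892  f(a)=+3.197e-14  f'(a)=-2.421e-01  a ← 10.547213 − (+3.197e-14/-2.421e-01) = 10.547213
converged: |Δa| < 1e-12 after 4 iterations
sag = a·(cosh(S/(2a)) − 1) = 10.547213·(cosh(0.701892) − 1) = 2.706480
T_max/T_min = cosh(S/(2a)) = 1.256606

a=10.547 sag=2.706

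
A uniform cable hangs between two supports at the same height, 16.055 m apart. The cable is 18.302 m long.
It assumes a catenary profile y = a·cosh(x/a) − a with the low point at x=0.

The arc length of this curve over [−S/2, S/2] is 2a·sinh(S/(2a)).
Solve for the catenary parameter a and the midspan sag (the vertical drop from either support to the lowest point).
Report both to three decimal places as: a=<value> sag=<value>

a=8.938 sag=3.854

seed: a₀ = √(S³/(24(L−S))) = √(16.055³/(24·2.247)) = 8.760085
iter 1: u=0.916372  f(a)=+9.625e-02  f'(a)=-5.574e-01  a ← 8.760085 − (+9.625e-02/-5.574e-01) = 8.932767
iter 2: u=0.898658  f(a)=+2.920e-03  f'(a)=-5.240e-01  a ← 8.932767 − (+2.920e-03/-5.240e-01) = 8.938338
iter 3: u=0.898098  f(a)=+2.873e-06  f'(a)=-5.230e-01  a ← 8.938338 − (+2.873e-06/-5.230e-01) = 8.938344
iter 4: u=0.898097  f(a)=+2.789e-12  f'(a)=-5.230e-01  a ← 8.938344 − (+2.789e-12/-5.230e-01) = 8.938344
converged: |Δa| < 1e-12 after 4 iterations
sag = a·(cosh(S/(2a)) − 1) = 8.938344·(cosh(0.898097) − 1) = 3.853638
T_max/T_min = cosh(S/(2a)) = 1.431136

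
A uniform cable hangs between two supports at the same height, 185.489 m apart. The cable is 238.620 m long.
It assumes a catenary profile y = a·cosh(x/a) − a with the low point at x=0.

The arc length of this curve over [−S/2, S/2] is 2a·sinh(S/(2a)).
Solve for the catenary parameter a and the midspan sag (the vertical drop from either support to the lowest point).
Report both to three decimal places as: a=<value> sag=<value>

seed: a₀ = √(S³/(24(L−S))) = √(185.489³/(24·53.131)) = 70.745305
iter 1: u=1.310963  f(a)=+4.757e+00  f'(a)=-1.777e+00  a ← 70.745305 − (+4.757e+00/-1.777e+00) = 73.422965
iter 2: u=1.263154  f(a)=+2.834e-01  f'(a)=-1.571e+00  a ← 73.422965 − (+2.834e-01/-1.571e+00) = 73.603413
iter 3: u=1.260057  f(a)=+1.147e-03  f'(a)=-1.558e+00  a ← 73.603413 − (+1.147e-03/-1.558e+00) = 73.604149
iter 4: u=1.260044  f(a)=+1.895e-08  f'(a)=-1.558e+00  a ← 73.604149 − (+1.895e-08/-1.558e+00) = 73.604149
iter 5: u=1.260044  f(a)=+2.842e-14  f'(a)=-1.558e+00  a ← 73.604149 − (+2.842e-14/-1.558e+00) = 73.604149
converged: |Δa| < 1e-12 after 5 iterations
sag = a·(cosh(S/(2a)) − 1) = 73.604149·(cosh(1.260044) − 1) = 66.583036
T_max/T_min = cosh(S/(2a)) = 1.904610

a=73.604 sag=66.583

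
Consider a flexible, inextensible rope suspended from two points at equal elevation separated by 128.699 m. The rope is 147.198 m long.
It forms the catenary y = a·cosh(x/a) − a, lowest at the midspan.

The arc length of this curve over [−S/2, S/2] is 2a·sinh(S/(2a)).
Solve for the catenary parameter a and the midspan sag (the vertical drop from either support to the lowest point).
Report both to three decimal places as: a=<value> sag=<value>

a=70.739 sag=31.343

seed: a₀ = √(S³/(24(L−S))) = √(128.699³/(24·18.499)) = 69.291986
iter 1: u=0.928672  f(a)=+8.143e-01  f'(a)=-5.814e-01  a ← 69.291986 − (+8.143e-01/-5.814e-01) = 70.692462
iter 2: u=0.910274  f(a)=+2.534e-02  f'(a)=-5.458e-01  a ← 70.692462 − (+2.534e-02/-5.458e-01) = 70.738896
iter 3: u=0.909676  f(a)=+2.629e-05  f'(a)=-5.446e-01  a ← 70.738896 − (+2.629e-05/-5.446e-01) = 70.738945
iter 4: u=0.909676  f(a)=+2.836e-11  f'(a)=-5.446e-01  a ← 70.738945 − (+2.836e-11/-5.446e-01) = 70.738945
converged: |Δa| < 1e-12 after 4 iterations
sag = a·(cosh(S/(2a)) − 1) = 70.738945·(cosh(0.909676) − 1) = 31.343429
T_max/T_min = cosh(S/(2a)) = 1.443086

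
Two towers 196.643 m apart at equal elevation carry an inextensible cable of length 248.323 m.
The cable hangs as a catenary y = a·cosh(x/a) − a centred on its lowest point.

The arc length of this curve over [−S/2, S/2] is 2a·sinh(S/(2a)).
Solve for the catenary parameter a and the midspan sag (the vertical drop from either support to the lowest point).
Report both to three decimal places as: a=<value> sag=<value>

a=81.215 sag=67.149

seed: a₀ = √(S³/(24(L−S))) = √(196.643³/(24·51.680)) = 78.298035
iter 1: u=1.255734  f(a)=+4.231e+00  f'(a)=-1.540e+00  a ← 78.298035 − (+4.231e+00/-1.540e+00) = 81.044878
iter 2: u=1.213174  f(a)=+2.328e-01  f'(a)=-1.375e+00  a ← 81.044878 − (+2.328e-01/-1.375e+00) = 81.214217
iter 3: u=1.210644  f(a)=+7.961e-04  f'(a)=-1.366e+00  a ← 81.214217 − (+7.961e-04/-1.366e+00) = 81.214800
iter 4: u=1.210635  f(a)=+9.376e-09  f'(a)=-1.366e+00  a ← 81.214800 − (+9.376e-09/-1.366e+00) = 81.214800
iter 5: u=1.210635  f(a)=+0.000e+00  f'(a)=-1.366e+00  a ← 81.214800 − (+0.000e+00/-1.366e+00) = 81.214800
converged: |Δa| < 1e-12 after 5 iterations
sag = a·(cosh(S/(2a)) − 1) = 81.214800·(cosh(1.210635) − 1) = 67.149353
T_max/T_min = cosh(S/(2a)) = 1.826812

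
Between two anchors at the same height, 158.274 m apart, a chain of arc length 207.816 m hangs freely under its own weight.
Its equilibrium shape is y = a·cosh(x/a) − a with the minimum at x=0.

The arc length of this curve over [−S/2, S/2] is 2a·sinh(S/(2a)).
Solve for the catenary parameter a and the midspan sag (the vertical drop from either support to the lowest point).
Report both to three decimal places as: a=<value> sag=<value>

seed: a₀ = √(S³/(24(L−S))) = √(158.274³/(24·49.542)) = 57.746010
iter 1: u=1.370432  f(a)=+4.866e+00  f'(a)=-2.060e+00  a ← 57.746010 − (+4.866e+00/-2.060e+00) = 60.107459
iter 2: u=1.316592  f(a)=+3.144e-01  f'(a)=-1.802e+00  a ← 60.107459 − (+3.144e-01/-1.802e+00) = 60.281920
iter 3: u=1.312782  f(a)=+1.513e-03  f'(a)=-1.785e+00  a ← 60.281920 − (+1.513e-03/-1.785e+00) = 60.282767
iter 4: u=1.312763  f(a)=+3.542e-08  f'(a)=-1.785e+00  a ← 60.282767 − (+3.542e-08/-1.785e+00) = 60.282767
iter 5: u=1.312763  f(a)=+5.684e-14  f'(a)=-1.785e+00  a ← 60.282767 − (+5.684e-14/-1.785e+00) = 60.282767
converged: |Δa| < 1e-12 after 5 iterations
sag = a·(cosh(S/(2a)) − 1) = 60.282767·(cosh(1.312763) − 1) = 59.845849
T_max/T_min = cosh(S/(2a)) = 1.992752

a=60.283 sag=59.846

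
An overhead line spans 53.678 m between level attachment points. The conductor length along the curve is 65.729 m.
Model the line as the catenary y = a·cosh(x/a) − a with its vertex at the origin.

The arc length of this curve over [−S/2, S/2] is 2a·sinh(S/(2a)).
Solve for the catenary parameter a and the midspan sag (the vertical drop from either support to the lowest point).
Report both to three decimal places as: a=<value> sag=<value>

seed: a₀ = √(S³/(24(L−S))) = √(53.678³/(24·12.051)) = 23.124765
iter 1: u=1.160617  f(a)=+8.382e-01  f'(a)=-1.190e+00  a ← 23.124765 − (+8.382e-01/-1.190e+00) = 23.829365
iter 2: u=1.126299  f(a)=+3.983e-02  f'(a)=-1.079e+00  a ← 23.829365 − (+3.983e-02/-1.079e+00) = 23.866285
iter 3: u=1.124557  f(a)=+9.991e-05  f'(a)=-1.074e+00  a ← 23.866285 − (+9.991e-05/-1.074e+00) = 23.866378
iter 4: u=1.124553  f(a)=+6.320e-10  f'(a)=-1.074e+00  a ← 23.866378 − (+6.320e-10/-1.074e+00) = 23.866378
iter 5: u=1.124553  f(a)=-1.421e-14  f'(a)=-1.074e+00  a ← 23.866378 − (-1.421e-14/-1.074e+00) = 23.866378
converged: |Δa| < 1e-12 after 5 iterations
sag = a·(cosh(S/(2a)) − 1) = 23.866378·(cosh(1.124553) − 1) = 16.749867
T_max/T_min = cosh(S/(2a)) = 1.701819

a=23.866 sag=16.750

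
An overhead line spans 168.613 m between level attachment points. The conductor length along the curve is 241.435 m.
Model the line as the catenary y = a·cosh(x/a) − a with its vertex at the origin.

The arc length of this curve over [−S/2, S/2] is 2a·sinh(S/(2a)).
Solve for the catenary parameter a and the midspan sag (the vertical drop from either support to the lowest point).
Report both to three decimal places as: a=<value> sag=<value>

seed: a₀ = √(S³/(24(L−S))) = √(168.613³/(24·72.822)) = 52.372061
iter 1: u=1.609761  f(a)=+1.004e+01  f'(a)=-3.572e+00  a ← 52.372061 − (+1.004e+01/-3.572e+00) = 55.182835
iter 2: u=1.527767  f(a)=+8.648e-01  f'(a)=-2.980e+00  a ← 55.182835 − (+8.648e-01/-2.980e+00) = 55.473000
iter 3: u=1.519775  f(a)=+7.755e-03  f'(a)=-2.927e+00  a ← 55.473000 − (+7.755e-03/-2.927e+00) = 55.475649
iter 4: u=1.519703  f(a)=+6.359e-07  f'(a)=-2.927e+00  a ← 55.475649 − (+6.359e-07/-2.927e+00) = 55.475649
iter 5: u=1.519703  f(a)=+2.842e-14  f'(a)=-2.927e+00  a ← 55.475649 − (+2.842e-14/-2.927e+00) = 55.475649
converged: |Δa| < 1e-12 after 5 iterations
sag = a·(cosh(S/(2a)) − 1) = 55.475649·(cosh(1.519703) − 1) = 77.378641
T_max/T_min = cosh(S/(2a)) = 2.394822

a=55.476 sag=77.379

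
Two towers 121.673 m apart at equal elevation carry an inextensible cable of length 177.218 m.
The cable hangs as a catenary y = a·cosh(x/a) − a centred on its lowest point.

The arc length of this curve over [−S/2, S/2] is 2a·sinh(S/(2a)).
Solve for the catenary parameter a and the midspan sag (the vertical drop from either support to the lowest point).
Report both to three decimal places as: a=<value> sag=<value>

seed: a₀ = √(S³/(24(L−S))) = √(121.673³/(24·55.545)) = 36.758960
iter 1: u=1.655011  f(a)=+8.123e+00  f'(a)=-3.935e+00  a ← 36.758960 − (+8.123e+00/-3.935e+00) = 38.823073
iter 2: u=1.567019  f(a)=+7.344e-01  f'(a)=-3.253e+00  a ← 38.823073 − (+7.344e-01/-3.253e+00) = 39.048824
iter 3: u=1.557960  f(a)=+7.321e-03  f'(a)=-3.188e+00  a ← 39.048824 − (+7.321e-03/-3.188e+00) = 39.051120
iter 4: u=1.557868  f(a)=+7.435e-07  f'(a)=-3.188e+00  a ← 39.051120 − (+7.435e-07/-3.188e+00) = 39.051121
iter 5: u=1.557868  f(a)=+2.842e-14  f'(a)=-3.188e+00  a ← 39.051121 − (+2.842e-14/-3.188e+00) = 39.051121
converged: |Δa| < 1e-12 after 5 iterations
sag = a·(cosh(S/(2a)) − 1) = 39.051121·(cosh(1.557868) − 1) = 57.781441
T_max/T_min = cosh(S/(2a)) = 2.479636

a=39.051 sag=57.781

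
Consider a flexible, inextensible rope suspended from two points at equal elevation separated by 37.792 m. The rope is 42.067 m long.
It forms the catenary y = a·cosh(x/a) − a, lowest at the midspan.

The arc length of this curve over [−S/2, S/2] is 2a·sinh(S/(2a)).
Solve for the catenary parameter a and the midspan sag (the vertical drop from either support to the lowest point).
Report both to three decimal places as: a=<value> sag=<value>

a=23.316 sag=8.085

seed: a₀ = √(S³/(24(L−S))) = √(37.792³/(24·4.275)) = 22.936446
iter 1: u=0.823842  f(a)=+1.474e-01  f'(a)=-3.987e-01  a ← 22.936446 − (+1.474e-01/-3.987e-01) = 23.306262
iter 2: u=0.810769  f(a)=+3.642e-03  f'(a)=-3.792e-01  a ← 23.306262 − (+3.642e-03/-3.792e-01) = 23.315865
iter 3: u=0.810435  f(a)=+2.346e-06  f'(a)=-3.787e-01  a ← 23.315865 − (+2.346e-06/-3.787e-01) = 23.315871
iter 4: u=0.810435  f(a)=+9.734e-13  f'(a)=-3.787e-01  a ← 23.315871 − (+9.734e-13/-3.787e-01) = 23.315871
converged: |Δa| < 1e-12 after 4 iterations
sag = a·(cosh(S/(2a)) − 1) = 23.315871·(cosh(0.810435) − 1) = 8.085370
T_max/T_min = cosh(S/(2a)) = 1.346775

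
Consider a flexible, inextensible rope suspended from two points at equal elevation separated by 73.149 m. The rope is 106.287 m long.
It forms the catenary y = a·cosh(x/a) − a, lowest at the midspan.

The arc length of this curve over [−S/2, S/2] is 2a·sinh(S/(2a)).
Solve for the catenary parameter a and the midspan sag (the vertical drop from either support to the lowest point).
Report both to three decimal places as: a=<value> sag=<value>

a=23.558 sag=34.573

seed: a₀ = √(S³/(24(L−S))) = √(73.149³/(24·33.138)) = 22.184203
iter 1: u=1.648673  f(a)=+4.806e+00  f'(a)=-3.883e+00  a ← 22.184203 − (+4.806e+00/-3.883e+00) = 23.422168
iter 2: u=1.561534  f(a)=+4.317e-01  f'(a)=-3.214e+00  a ← 23.422168 − (+4.317e-01/-3.214e+00) = 23.556486
iter 3: u=1.552630  f(a)=+4.241e-03  f'(a)=-3.151e+00  a ← 23.556486 − (+4.241e-03/-3.151e+00) = 23.557832
iter 4: u=1.552541  f(a)=+4.182e-07  f'(a)=-3.150e+00  a ← 23.557832 − (+4.182e-07/-3.150e+00) = 23.557832
iter 5: u=1.552541  f(a)=+1.421e-14  f'(a)=-3.150e+00  a ← 23.557832 − (+1.421e-14/-3.150e+00) = 23.557832
converged: |Δa| < 1e-12 after 5 iterations
sag = a·(cosh(S/(2a)) − 1) = 23.557832·(cosh(1.552541) − 1) = 34.573081
T_max/T_min = cosh(S/(2a)) = 2.467583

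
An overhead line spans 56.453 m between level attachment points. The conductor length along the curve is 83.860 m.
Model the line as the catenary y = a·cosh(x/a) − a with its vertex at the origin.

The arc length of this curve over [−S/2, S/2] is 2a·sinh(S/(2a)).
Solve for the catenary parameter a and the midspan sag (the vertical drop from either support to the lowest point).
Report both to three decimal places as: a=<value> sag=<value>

seed: a₀ = √(S³/(24(L−S))) = √(56.453³/(24·27.407)) = 16.538426
iter 1: u=1.706722  f(a)=+4.280e+00  f'(a)=-4.386e+00  a ← 16.538426 − (+4.280e+00/-4.386e+00) = 17.514308
iter 2: u=1.611625  f(a)=+4.081e-01  f'(a)=-3.586e+00  a ← 17.514308 − (+4.081e-01/-3.586e+00) = 17.628107
iter 3: u=1.601221  f(a)=+4.573e-03  f'(a)=-3.506e+00  a ← 17.628107 − (+4.573e-03/-3.506e+00) = 17.629412
iter 4: u=1.601103  f(a)=+5.885e-07  f'(a)=-3.505e+00  a ← 17.629412 − (+5.885e-07/-3.505e+00) = 17.629412
iter 5: u=1.601103  f(a)=+0.000e+00  f'(a)=-3.505e+00  a ← 17.629412 − (+0.000e+00/-3.505e+00) = 17.629412
converged: |Δa| < 1e-12 after 5 iterations
sag = a·(cosh(S/(2a)) − 1) = 17.629412·(cosh(1.601103) − 1) = 27.855982
T_max/T_min = cosh(S/(2a)) = 2.580086

a=17.629 sag=27.856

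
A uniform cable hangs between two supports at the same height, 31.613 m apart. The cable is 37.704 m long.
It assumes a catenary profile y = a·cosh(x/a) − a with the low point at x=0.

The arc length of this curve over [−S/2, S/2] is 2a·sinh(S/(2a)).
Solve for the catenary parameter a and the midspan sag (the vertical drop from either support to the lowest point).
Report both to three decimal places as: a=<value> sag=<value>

seed: a₀ = √(S³/(24(L−S))) = √(31.613³/(24·6.091)) = 14.701060
iter 1: u=1.075195  f(a)=+3.619e-01  f'(a)=-9.285e-01  a ← 14.701060 − (+3.619e-01/-9.285e-01) = 15.090858
iter 2: u=1.047422  f(a)=+1.489e-02  f'(a)=-8.535e-01  a ← 15.090858 − (+1.489e-02/-8.535e-01) = 15.108309
iter 3: u=1.046212  f(a)=+2.762e-05  f'(a)=-8.503e-01  a ← 15.108309 − (+2.762e-05/-8.503e-01) = 15.108341
iter 4: u=1.046210  f(a)=+9.539e-11  f'(a)=-8.503e-01  a ← 15.108341 − (+9.539e-11/-8.503e-01) = 15.108341
iter 5: u=1.046210  f(a)=+0.000e+00  f'(a)=-8.503e-01  a ← 15.108341 − (+0.000e+00/-8.503e-01) = 15.108341
converged: |Δa| < 1e-12 after 5 iterations
sag = a·(cosh(S/(2a)) − 1) = 15.108341·(cosh(1.046210) − 1) = 9.050713
T_max/T_min = cosh(S/(2a)) = 1.599054

a=15.108 sag=9.051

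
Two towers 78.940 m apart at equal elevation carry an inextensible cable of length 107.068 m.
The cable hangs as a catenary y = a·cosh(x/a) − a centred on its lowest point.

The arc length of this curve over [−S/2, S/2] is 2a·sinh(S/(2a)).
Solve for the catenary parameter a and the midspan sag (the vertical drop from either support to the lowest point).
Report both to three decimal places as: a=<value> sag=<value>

a=28.333 sag=32.236

seed: a₀ = √(S³/(24(L−S))) = √(78.940³/(24·28.128)) = 26.994211
iter 1: u=1.462165  f(a)=+3.164e+00  f'(a)=-2.565e+00  a ← 26.994211 − (+3.164e+00/-2.565e+00) = 28.227948
iter 2: u=1.398260  f(a)=+2.299e-01  f'(a)=-2.205e+00  a ← 28.227948 − (+2.299e-01/-2.205e+00) = 28.332216
iter 3: u=1.393114  f(a)=+1.423e-03  f'(a)=-2.177e+00  a ← 28.332216 − (+1.423e-03/-2.177e+00) = 28.332870
iter 4: u=1.393082  f(a)=+5.529e-08  f'(a)=-2.177e+00  a ← 28.332870 − (+5.529e-08/-2.177e+00) = 28.332870
iter 5: u=1.393082  f(a)=+0.000e+00  f'(a)=-2.177e+00  a ← 28.332870 − (+0.000e+00/-2.177e+00) = 28.332870
converged: |Δa| < 1e-12 after 5 iterations
sag = a·(cosh(S/(2a)) − 1) = 28.332870·(cosh(1.393082) − 1) = 32.236435
T_max/T_min = cosh(S/(2a)) = 2.137775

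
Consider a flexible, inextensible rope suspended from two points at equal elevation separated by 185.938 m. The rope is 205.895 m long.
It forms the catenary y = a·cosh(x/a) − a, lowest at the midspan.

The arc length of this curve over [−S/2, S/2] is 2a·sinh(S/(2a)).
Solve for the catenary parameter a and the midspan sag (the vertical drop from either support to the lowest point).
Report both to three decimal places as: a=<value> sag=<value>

a=117.671 sag=38.677

seed: a₀ = √(S³/(24(L−S))) = √(185.938³/(24·19.957)) = 115.850786
iter 1: u=0.802489  f(a)=+6.525e-01  f'(a)=-3.672e-01  a ← 115.850786 − (+6.525e-01/-3.672e-01) = 117.627711
iter 2: u=0.790366  f(a)=+1.532e-02  f'(a)=-3.502e-01  a ← 117.627711 − (+1.532e-02/-3.502e-01) = 117.671451
iter 3: u=0.790073  f(a)=+8.888e-06  f'(a)=-3.498e-01  a ← 117.671451 − (+8.888e-06/-3.498e-01) = 117.671476
iter 4: u=0.790073  f(a)=+3.013e-12  f'(a)=-3.498e-01  a ← 117.671476 − (+3.013e-12/-3.498e-01) = 117.671476
converged: |Δa| < 1e-12 after 4 iterations
sag = a·(cosh(S/(2a)) − 1) = 117.671476·(cosh(0.790073) − 1) = 38.676738
T_max/T_min = cosh(S/(2a)) = 1.328684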